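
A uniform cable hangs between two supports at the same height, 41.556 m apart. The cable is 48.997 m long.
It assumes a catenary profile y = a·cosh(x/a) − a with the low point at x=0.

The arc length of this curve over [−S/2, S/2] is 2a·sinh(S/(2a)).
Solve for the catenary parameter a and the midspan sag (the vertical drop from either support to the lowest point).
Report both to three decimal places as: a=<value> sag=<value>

a=20.564 sag=11.421

seed: a₀ = √(S³/(24(L−S))) = √(41.556³/(24·7.441)) = 20.046074
iter 1: u=1.036512  f(a)=+4.101e-01  f'(a)=-8.253e-01  a ← 20.046074 − (+4.101e-01/-8.253e-01) = 20.542994
iter 2: u=1.011440  f(a)=+1.574e-02  f'(a)=-7.630e-01  a ← 20.542994 − (+1.574e-02/-7.630e-01) = 20.563628
iter 3: u=1.010425  f(a)=+2.526e-05  f'(a)=-7.606e-01  a ← 20.563628 − (+2.526e-05/-7.606e-01) = 20.563661
iter 4: u=1.010423  f(a)=+6.523e-11  f'(a)=-7.606e-01  a ← 20.563661 − (+6.523e-11/-7.606e-01) = 20.563661
iter 5: u=1.010423  f(a)=+0.000e+00  f'(a)=-7.606e-01  a ← 20.563661 − (+0.000e+00/-7.606e-01) = 20.563661
converged: |Δa| < 1e-12 after 5 iterations
sag = a·(cosh(S/(2a)) − 1) = 20.563661·(cosh(1.010423) − 1) = 11.421346
T_max/T_min = cosh(S/(2a)) = 1.555414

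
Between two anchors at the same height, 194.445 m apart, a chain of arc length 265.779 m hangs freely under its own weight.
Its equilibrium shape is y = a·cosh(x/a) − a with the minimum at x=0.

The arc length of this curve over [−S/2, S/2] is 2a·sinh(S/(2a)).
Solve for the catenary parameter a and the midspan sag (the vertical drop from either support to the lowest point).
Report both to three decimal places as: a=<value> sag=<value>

seed: a₀ = √(S³/(24(L−S))) = √(194.445³/(24·71.334)) = 65.530165
iter 1: u=1.483630  f(a)=+8.275e+00  f'(a)=-2.696e+00  a ← 65.530165 − (+8.275e+00/-2.696e+00) = 68.600035
iter 2: u=1.417237  f(a)=+6.170e-01  f'(a)=-2.307e+00  a ← 68.600035 − (+6.170e-01/-2.307e+00) = 68.867461
iter 3: u=1.411733  f(a)=+4.042e-03  f'(a)=-2.277e+00  a ← 68.867461 − (+4.042e-03/-2.277e+00) = 68.869235
iter 4: u=1.411697  f(a)=+1.759e-07  f'(a)=-2.277e+00  a ← 68.869235 − (+1.759e-07/-2.277e+00) = 68.869236
iter 5: u=1.411697  f(a)=+0.000e+00  f'(a)=-2.277e+00  a ← 68.869236 − (+0.000e+00/-2.277e+00) = 68.869236
converged: |Δa| < 1e-12 after 5 iterations
sag = a·(cosh(S/(2a)) − 1) = 68.869236·(cosh(1.411697) − 1) = 80.805715
T_max/T_min = cosh(S/(2a)) = 2.173321

a=68.869 sag=80.806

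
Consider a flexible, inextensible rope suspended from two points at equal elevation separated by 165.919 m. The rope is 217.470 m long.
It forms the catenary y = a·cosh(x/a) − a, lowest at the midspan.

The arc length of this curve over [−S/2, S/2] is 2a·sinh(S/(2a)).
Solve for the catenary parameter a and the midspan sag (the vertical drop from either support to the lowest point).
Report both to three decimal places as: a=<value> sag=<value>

a=63.411 sag=62.463

seed: a₀ = √(S³/(24(L−S))) = √(165.919³/(24·51.551)) = 60.760315
iter 1: u=1.365357  f(a)=+5.024e+00  f'(a)=-2.035e+00  a ← 60.760315 − (+5.024e+00/-2.035e+00) = 63.229094
iter 2: u=1.312046  f(a)=+3.224e-01  f'(a)=-1.781e+00  a ← 63.229094 − (+3.224e-01/-1.781e+00) = 63.410086
iter 3: u=1.308301  f(a)=+1.529e-03  f'(a)=-1.765e+00  a ← 63.410086 − (+1.529e-03/-1.765e+00) = 63.410953
iter 4: u=1.308283  f(a)=+3.477e-08  f'(a)=-1.764e+00  a ← 63.410953 − (+3.477e-08/-1.764e+00) = 63.410953
iter 5: u=1.308283  f(a)=+0.000e+00  f'(a)=-1.764e+00  a ← 63.410953 − (+0.000e+00/-1.764e+00) = 63.410953
converged: |Δa| < 1e-12 after 5 iterations
sag = a·(cosh(S/(2a)) − 1) = 63.410953·(cosh(1.308283) − 1) = 62.462989
T_max/T_min = cosh(S/(2a)) = 1.985050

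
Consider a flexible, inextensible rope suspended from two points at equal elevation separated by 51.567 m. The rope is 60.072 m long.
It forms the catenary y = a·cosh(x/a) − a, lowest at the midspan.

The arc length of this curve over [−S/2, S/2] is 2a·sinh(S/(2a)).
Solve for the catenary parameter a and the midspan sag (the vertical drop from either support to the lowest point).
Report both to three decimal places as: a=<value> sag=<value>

seed: a₀ = √(S³/(24(L−S))) = √(51.567³/(24·8.505)) = 25.918808
iter 1: u=0.994780  f(a)=+4.309e-01  f'(a)=-7.236e-01  a ← 25.918808 − (+4.309e-01/-7.236e-01) = 26.514298
iter 2: u=0.972438  f(a)=+1.530e-02  f'(a)=-6.730e-01  a ← 26.514298 − (+1.530e-02/-6.730e-01) = 26.537026
iter 3: u=0.971605  f(a)=+2.085e-05  f'(a)=-6.712e-01  a ← 26.537026 − (+2.085e-05/-6.712e-01) = 26.537057
iter 4: u=0.971604  f(a)=+3.885e-11  f'(a)=-6.712e-01  a ← 26.537057 − (+3.885e-11/-6.712e-01) = 26.537057
iter 5: u=0.971604  f(a)=-7.105e-15  f'(a)=-6.712e-01  a ← 26.537057 − (-7.105e-15/-6.712e-01) = 26.537057
converged: |Δa| < 1e-12 after 5 iterations
sag = a·(cosh(S/(2a)) − 1) = 26.537057·(cosh(0.971604) − 1) = 13.542572
T_max/T_min = cosh(S/(2a)) = 1.510327

a=26.537 sag=13.543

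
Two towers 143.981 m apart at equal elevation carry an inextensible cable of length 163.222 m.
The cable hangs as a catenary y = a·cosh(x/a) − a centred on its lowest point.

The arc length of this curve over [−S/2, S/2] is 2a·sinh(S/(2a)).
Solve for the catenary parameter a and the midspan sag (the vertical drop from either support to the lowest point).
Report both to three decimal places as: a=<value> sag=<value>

a=81.961 sag=33.702

seed: a₀ = √(S³/(24(L−S))) = √(143.981³/(24·19.241)) = 80.396721
iter 1: u=0.895441  f(a)=+7.863e-01  f'(a)=-5.181e-01  a ← 80.396721 − (+7.863e-01/-5.181e-01) = 81.914203
iter 2: u=0.878852  f(a)=+2.281e-02  f'(a)=-4.885e-01  a ← 81.914203 − (+2.281e-02/-4.885e-01) = 81.960907
iter 3: u=0.878352  f(a)=+2.048e-05  f'(a)=-4.876e-01  a ← 81.960907 − (+2.048e-05/-4.876e-01) = 81.960949
iter 4: u=0.878351  f(a)=+1.654e-11  f'(a)=-4.876e-01  a ← 81.960949 − (+1.654e-11/-4.876e-01) = 81.960949
converged: |Δa| < 1e-12 after 4 iterations
sag = a·(cosh(S/(2a)) − 1) = 81.960949·(cosh(0.878351) − 1) = 33.702150
T_max/T_min = cosh(S/(2a)) = 1.411198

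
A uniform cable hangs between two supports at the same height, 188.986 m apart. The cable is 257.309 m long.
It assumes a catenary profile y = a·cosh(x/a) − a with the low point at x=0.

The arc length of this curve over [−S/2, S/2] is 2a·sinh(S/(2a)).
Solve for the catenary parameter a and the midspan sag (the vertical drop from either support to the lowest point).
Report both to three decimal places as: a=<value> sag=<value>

a=67.384 sag=77.849

seed: a₀ = √(S³/(24(L−S))) = √(188.986³/(24·68.323)) = 64.158672
iter 1: u=1.472802  f(a)=+7.805e+00  f'(a)=-2.629e+00  a ← 64.158672 − (+7.805e+00/-2.629e+00) = 67.127253
iter 2: u=1.407670  f(a)=+5.744e-01  f'(a)=-2.255e+00  a ← 67.127253 − (+5.744e-01/-2.255e+00) = 67.381947
iter 3: u=1.402349  f(a)=+3.657e-03  f'(a)=-2.226e+00  a ← 67.381947 − (+3.657e-03/-2.226e+00) = 67.383590
iter 4: u=1.402315  f(a)=+1.503e-07  f'(a)=-2.226e+00  a ← 67.383590 − (+1.503e-07/-2.226e+00) = 67.383590
iter 5: u=1.402315  f(a)=+0.000e+00  f'(a)=-2.226e+00  a ← 67.383590 − (+0.000e+00/-2.226e+00) = 67.383590
converged: |Δa| < 1e-12 after 5 iterations
sag = a·(cosh(S/(2a)) − 1) = 67.383590·(cosh(1.402315) − 1) = 77.849081
T_max/T_min = cosh(S/(2a)) = 2.155312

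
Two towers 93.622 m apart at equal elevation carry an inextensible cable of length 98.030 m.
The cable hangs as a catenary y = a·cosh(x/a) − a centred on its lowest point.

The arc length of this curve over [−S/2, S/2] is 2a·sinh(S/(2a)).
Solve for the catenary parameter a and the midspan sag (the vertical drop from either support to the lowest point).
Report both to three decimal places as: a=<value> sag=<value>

a=88.688 sag=12.643

seed: a₀ = √(S³/(24(L−S))) = √(93.622³/(24·4.408)) = 88.072527
iter 1: u=0.531505  f(a)=+6.268e-02  f'(a)=-1.030e-01  a ← 88.072527 − (+6.268e-02/-1.030e-01) = 88.681361
iter 2: u=0.527856  f(a)=+6.559e-04  f'(a)=-1.008e-01  a ← 88.681361 − (+6.559e-04/-1.008e-01) = 88.687867
iter 3: u=0.527817  f(a)=+7.351e-08  f'(a)=-1.008e-01  a ← 88.687867 − (+7.351e-08/-1.008e-01) = 88.687868
iter 4: u=0.527817  f(a)=-1.421e-14  f'(a)=-1.008e-01  a ← 88.687868 − (-1.421e-14/-1.008e-01) = 88.687868
converged: |Δa| < 1e-12 after 4 iterations
sag = a·(cosh(S/(2a)) − 1) = 88.687868·(cosh(0.527817) − 1) = 12.643313
T_max/T_min = cosh(S/(2a)) = 1.142560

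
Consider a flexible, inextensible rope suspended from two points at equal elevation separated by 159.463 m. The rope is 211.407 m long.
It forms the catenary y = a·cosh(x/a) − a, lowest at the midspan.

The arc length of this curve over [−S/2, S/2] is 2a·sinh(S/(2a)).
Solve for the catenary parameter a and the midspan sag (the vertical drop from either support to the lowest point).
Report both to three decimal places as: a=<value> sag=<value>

a=59.633 sag=61.732

seed: a₀ = √(S³/(24(L−S))) = √(159.463³/(24·51.944)) = 57.031734
iter 1: u=1.398020  f(a)=+5.319e+00  f'(a)=-2.203e+00  a ← 57.031734 − (+5.319e+00/-2.203e+00) = 59.445699
iter 2: u=1.341249  f(a)=+3.563e-01  f'(a)=-1.917e+00  a ← 59.445699 − (+3.563e-01/-1.917e+00) = 59.631567
iter 3: u=1.337069  f(a)=+1.853e-03  f'(a)=-1.897e+00  a ← 59.631567 − (+1.853e-03/-1.897e+00) = 59.632544
iter 4: u=1.337047  f(a)=+5.071e-08  f'(a)=-1.897e+00  a ← 59.632544 − (+5.071e-08/-1.897e+00) = 59.632544
iter 5: u=1.337047  f(a)=+5.684e-14  f'(a)=-1.897e+00  a ← 59.632544 − (+5.684e-14/-1.897e+00) = 59.632544
converged: |Δa| < 1e-12 after 5 iterations
sag = a·(cosh(S/(2a)) − 1) = 59.632544·(cosh(1.337047) − 1) = 61.731661
T_max/T_min = cosh(S/(2a)) = 2.035201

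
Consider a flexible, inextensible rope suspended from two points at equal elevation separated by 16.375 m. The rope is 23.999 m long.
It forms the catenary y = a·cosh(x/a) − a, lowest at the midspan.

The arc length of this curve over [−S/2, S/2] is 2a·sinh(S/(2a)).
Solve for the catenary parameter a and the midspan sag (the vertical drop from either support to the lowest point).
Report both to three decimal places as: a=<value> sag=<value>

a=5.210 sag=7.872

seed: a₀ = √(S³/(24(L−S))) = √(16.375³/(24·7.624)) = 4.898633
iter 1: u=1.671385  f(a)=+1.139e+00  f'(a)=-4.074e+00  a ← 4.898633 − (+1.139e+00/-4.074e+00) = 5.178123
iter 2: u=1.581171  f(a)=+1.047e-01  f'(a)=-3.356e+00  a ← 5.178123 − (+1.047e-01/-3.356e+00) = 5.209324
iter 3: u=1.571701  f(a)=+1.084e-03  f'(a)=-3.287e+00  a ← 5.209324 − (+1.084e-03/-3.287e+00) = 5.209654
iter 4: u=1.571602  f(a)=+1.187e-07  f'(a)=-3.286e+00  a ← 5.209654 − (+1.187e-07/-3.286e+00) = 5.209654
iter 5: u=1.571601  f(a)=+0.000e+00  f'(a)=-3.286e+00  a ← 5.209654 − (+0.000e+00/-3.286e+00) = 5.209654
converged: |Δa| < 1e-12 after 5 iterations
sag = a·(cosh(S/(2a)) − 1) = 5.209654·(cosh(1.571601) − 1) = 7.871955
T_max/T_min = cosh(S/(2a)) = 2.511032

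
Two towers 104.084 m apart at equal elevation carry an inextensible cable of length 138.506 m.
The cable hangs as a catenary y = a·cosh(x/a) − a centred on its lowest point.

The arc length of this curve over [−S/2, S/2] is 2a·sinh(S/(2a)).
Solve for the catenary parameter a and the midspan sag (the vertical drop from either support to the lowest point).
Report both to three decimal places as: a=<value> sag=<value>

a=38.654 sag=40.656

seed: a₀ = √(S³/(24(L−S))) = √(104.084³/(24·34.422)) = 36.944712
iter 1: u=1.408645  f(a)=+3.581e+00  f'(a)=-2.260e+00  a ← 36.944712 − (+3.581e+00/-2.260e+00) = 38.528970
iter 2: u=1.350724  f(a)=+2.432e-01  f'(a)=-1.963e+00  a ← 38.528970 − (+2.432e-01/-1.963e+00) = 38.652885
iter 3: u=1.346394  f(a)=+1.303e-03  f'(a)=-1.942e+00  a ← 38.652885 − (+1.303e-03/-1.942e+00) = 38.653556
iter 4: u=1.346370  f(a)=+3.782e-08  f'(a)=-1.942e+00  a ← 38.653556 − (+3.782e-08/-1.942e+00) = 38.653556
iter 5: u=1.346370  f(a)=+2.842e-14  f'(a)=-1.942e+00  a ← 38.653556 − (+2.842e-14/-1.942e+00) = 38.653556
converged: |Δa| < 1e-12 after 5 iterations
sag = a·(cosh(S/(2a)) − 1) = 38.653556·(cosh(1.346370) − 1) = 40.656440
T_max/T_min = cosh(S/(2a)) = 2.051816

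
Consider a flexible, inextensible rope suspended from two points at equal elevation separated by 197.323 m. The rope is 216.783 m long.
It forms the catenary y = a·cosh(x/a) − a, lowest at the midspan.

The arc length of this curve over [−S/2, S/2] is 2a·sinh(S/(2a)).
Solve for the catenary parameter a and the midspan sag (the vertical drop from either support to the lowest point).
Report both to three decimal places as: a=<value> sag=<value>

seed: a₀ = √(S³/(24(L−S))) = √(197.323³/(24·19.460)) = 128.259495
iter 1: u=0.769233  f(a)=+5.839e-01  f'(a)=-3.218e-01  a ← 128.259495 − (+5.839e-01/-3.218e-01) = 130.074121
iter 2: u=0.758502  f(a)=+1.262e-02  f'(a)=-3.080e-01  a ← 130.074121 − (+1.262e-02/-3.080e-01) = 130.115104
iter 3: u=0.758263  f(a)=+6.188e-06  f'(a)=-3.077e-01  a ← 130.115104 − (+6.188e-06/-3.077e-01) = 130.115124
iter 4: u=0.758263  f(a)=+1.535e-12  f'(a)=-3.077e-01  a ← 130.115124 − (+1.535e-12/-3.077e-01) = 130.115124
converged: |Δa| < 1e-12 after 4 iterations
sag = a·(cosh(S/(2a)) − 1) = 130.115124·(cosh(0.758263) − 1) = 39.232633
T_max/T_min = cosh(S/(2a)) = 1.301522

a=130.115 sag=39.233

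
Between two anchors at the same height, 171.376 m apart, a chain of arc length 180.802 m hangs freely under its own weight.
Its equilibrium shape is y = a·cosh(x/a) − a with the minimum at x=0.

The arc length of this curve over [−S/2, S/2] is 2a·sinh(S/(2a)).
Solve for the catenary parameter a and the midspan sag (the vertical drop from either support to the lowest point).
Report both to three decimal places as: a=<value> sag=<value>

seed: a₀ = √(S³/(24(L−S))) = √(171.376³/(24·9.426)) = 149.161130
iter 1: u=0.574466  f(a)=+1.568e-01  f'(a)=-1.306e-01  a ← 149.161130 − (+1.568e-01/-1.306e-01) = 150.361385
iter 2: u=0.569880  f(a)=+1.912e-03  f'(a)=-1.274e-01  a ← 150.361385 − (+1.912e-03/-1.274e-01) = 150.376391
iter 3: u=0.569823  f(a)=+2.924e-07  f'(a)=-1.274e-01  a ← 150.376391 − (+2.924e-07/-1.274e-01) = 150.376393
iter 4: u=0.569823  f(a)=-2.842e-14  f'(a)=-1.274e-01  a ← 150.376393 − (-2.842e-14/-1.274e-01) = 150.376393
converged: |Δa| < 1e-12 after 4 iterations
sag = a·(cosh(S/(2a)) − 1) = 150.376393·(cosh(0.569823) − 1) = 25.081295
T_max/T_min = cosh(S/(2a)) = 1.166790

a=150.376 sag=25.081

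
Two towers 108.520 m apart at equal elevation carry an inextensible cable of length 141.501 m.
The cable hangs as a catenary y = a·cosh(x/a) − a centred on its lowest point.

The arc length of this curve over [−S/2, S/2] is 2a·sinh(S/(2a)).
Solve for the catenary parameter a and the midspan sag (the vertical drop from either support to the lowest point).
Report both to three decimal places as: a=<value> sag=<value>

a=41.899 sag=40.328

seed: a₀ = √(S³/(24(L−S))) = √(108.520³/(24·32.981)) = 40.181593
iter 1: u=1.350370  f(a)=+3.141e+00  f'(a)=-1.961e+00  a ← 40.181593 − (+3.141e+00/-1.961e+00) = 41.783215
iter 2: u=1.298608  f(a)=+1.976e-01  f'(a)=-1.721e+00  a ← 41.783215 − (+1.976e-01/-1.721e+00) = 41.897978
iter 3: u=1.295051  f(a)=+8.976e-04  f'(a)=-1.706e+00  a ← 41.897978 − (+8.976e-04/-1.706e+00) = 41.898504
iter 4: u=1.295034  f(a)=+1.872e-08  f'(a)=-1.706e+00  a ← 41.898504 − (+1.872e-08/-1.706e+00) = 41.898504
iter 5: u=1.295034  f(a)=+0.000e+00  f'(a)=-1.706e+00  a ← 41.898504 − (+0.000e+00/-1.706e+00) = 41.898504
converged: |Δa| < 1e-12 after 5 iterations
sag = a·(cosh(S/(2a)) − 1) = 41.898504·(cosh(1.295034) − 1) = 40.327513
T_max/T_min = cosh(S/(2a)) = 1.962505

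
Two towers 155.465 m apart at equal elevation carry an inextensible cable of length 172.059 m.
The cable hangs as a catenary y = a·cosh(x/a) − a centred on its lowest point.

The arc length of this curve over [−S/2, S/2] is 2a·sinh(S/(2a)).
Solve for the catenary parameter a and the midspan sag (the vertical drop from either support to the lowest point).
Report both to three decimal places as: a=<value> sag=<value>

seed: a₀ = √(S³/(24(L−S))) = √(155.465³/(24·16.594)) = 97.133219
iter 1: u=0.800267  f(a)=+5.395e-01  f'(a)=-3.641e-01  a ← 97.133219 − (+5.395e-01/-3.641e-01) = 98.615207
iter 2: u=0.788241  f(a)=+1.260e-02  f'(a)=-3.472e-01  a ← 98.615207 − (+1.260e-02/-3.472e-01) = 98.651481
iter 3: u=0.787951  f(a)=+7.229e-06  f'(a)=-3.468e-01  a ← 98.651481 − (+7.229e-06/-3.468e-01) = 98.651501
iter 4: u=0.787951  f(a)=+2.387e-12  f'(a)=-3.468e-01  a ← 98.651501 − (+2.387e-12/-3.468e-01) = 98.651501
converged: |Δa| < 1e-12 after 4 iterations
sag = a·(cosh(S/(2a)) − 1) = 98.651501·(cosh(0.787951) − 1) = 32.242324
T_max/T_min = cosh(S/(2a)) = 1.326831

a=98.652 sag=32.242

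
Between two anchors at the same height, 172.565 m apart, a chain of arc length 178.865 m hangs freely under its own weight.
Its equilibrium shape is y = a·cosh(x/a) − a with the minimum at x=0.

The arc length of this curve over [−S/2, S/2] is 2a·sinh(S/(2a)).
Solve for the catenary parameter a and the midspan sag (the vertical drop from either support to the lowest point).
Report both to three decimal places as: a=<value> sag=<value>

seed: a₀ = √(S³/(24(L−S))) = √(172.565³/(24·6.300)) = 184.354260
iter 1: u=0.468026  f(a)=+6.936e-02  f'(a)=-6.986e-02  a ← 184.354260 − (+6.936e-02/-6.986e-02) = 185.347181
iter 2: u=0.465518  f(a)=+5.644e-04  f'(a)=-6.872e-02  a ← 185.347181 − (+5.644e-04/-6.872e-02) = 185.355393
iter 3: u=0.465498  f(a)=+3.804e-08  f'(a)=-6.871e-02  a ← 185.355393 − (+3.804e-08/-6.871e-02) = 185.355394
iter 4: u=0.465498  f(a)=+0.000e+00  f'(a)=-6.871e-02  a ← 185.355394 − (+0.000e+00/-6.871e-02) = 185.355394
converged: |Δa| < 1e-12 after 4 iterations
sag = a·(cosh(S/(2a)) − 1) = 185.355394·(cosh(0.465498) − 1) = 20.447410
T_max/T_min = cosh(S/(2a)) = 1.110315

a=185.355 sag=20.447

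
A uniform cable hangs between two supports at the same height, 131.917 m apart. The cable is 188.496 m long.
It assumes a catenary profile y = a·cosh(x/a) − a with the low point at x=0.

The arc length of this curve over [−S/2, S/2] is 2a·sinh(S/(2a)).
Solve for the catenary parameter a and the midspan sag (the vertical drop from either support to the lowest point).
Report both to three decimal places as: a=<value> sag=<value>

seed: a₀ = √(S³/(24(L−S))) = √(131.917³/(24·56.579)) = 41.116666
iter 1: u=1.604179  f(a)=+7.742e+00  f'(a)=-3.529e+00  a ← 41.116666 − (+7.742e+00/-3.529e+00) = 43.310822
iter 2: u=1.522910  f(a)=+6.629e-01  f'(a)=-2.948e+00  a ← 43.310822 − (+6.629e-01/-2.948e+00) = 43.535698
iter 3: u=1.515044  f(a)=+5.866e-03  f'(a)=-2.896e+00  a ← 43.535698 − (+5.866e-03/-2.896e+00) = 43.537724
iter 4: u=1.514974  f(a)=+4.683e-07  f'(a)=-2.896e+00  a ← 43.537724 − (+4.683e-07/-2.896e+00) = 43.537724
iter 5: u=1.514974  f(a)=+0.000e+00  f'(a)=-2.896e+00  a ← 43.537724 − (+0.000e+00/-2.896e+00) = 43.537724
converged: |Δa| < 1e-12 after 5 iterations
sag = a·(cosh(S/(2a)) − 1) = 43.537724·(cosh(1.514974) − 1) = 60.280477
T_max/T_min = cosh(S/(2a)) = 2.384557

a=43.538 sag=60.280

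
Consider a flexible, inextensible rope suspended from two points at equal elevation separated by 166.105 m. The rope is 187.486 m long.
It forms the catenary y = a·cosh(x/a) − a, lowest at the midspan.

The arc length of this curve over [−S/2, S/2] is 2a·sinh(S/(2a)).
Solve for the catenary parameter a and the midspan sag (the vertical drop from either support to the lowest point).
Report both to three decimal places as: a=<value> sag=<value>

seed: a₀ = √(S³/(24(L−S))) = √(166.105³/(24·21.381)) = 94.504923
iter 1: u=0.878817  f(a)=+8.410e-01  f'(a)=-4.884e-01  a ← 94.504923 − (+8.410e-01/-4.884e-01) = 96.226829
iter 2: u=0.863091  f(a)=+2.354e-02  f'(a)=-4.614e-01  a ← 96.226829 − (+2.354e-02/-4.614e-01) = 96.277836
iter 3: u=0.862634  f(a)=+1.961e-05  f'(a)=-4.606e-01  a ← 96.277836 − (+1.961e-05/-4.606e-01) = 96.277879
iter 4: u=0.862633  f(a)=+1.364e-11  f'(a)=-4.606e-01  a ← 96.277879 − (+1.364e-11/-4.606e-01) = 96.277879
converged: |Δa| < 1e-12 after 4 iterations
sag = a·(cosh(S/(2a)) − 1) = 96.277879·(cosh(0.862633) − 1) = 38.099128
T_max/T_min = cosh(S/(2a)) = 1.395720

a=96.278 sag=38.099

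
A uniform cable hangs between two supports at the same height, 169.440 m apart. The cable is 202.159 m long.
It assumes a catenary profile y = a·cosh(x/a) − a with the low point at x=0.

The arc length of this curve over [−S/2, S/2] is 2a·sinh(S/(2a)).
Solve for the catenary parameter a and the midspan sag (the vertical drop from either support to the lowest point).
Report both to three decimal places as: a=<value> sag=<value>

a=80.893 sag=48.570

seed: a₀ = √(S³/(24(L−S))) = √(169.440³/(24·32.719)) = 78.707892
iter 1: u=1.076385  f(a)=+1.949e+00  f'(a)=-9.318e-01  a ← 78.707892 − (+1.949e+00/-9.318e-01) = 80.799061
iter 2: u=1.048527  f(a)=+8.036e-02  f'(a)=-8.564e-01  a ← 80.799061 − (+8.036e-02/-8.564e-01) = 80.892894
iter 3: u=1.047311  f(a)=+1.497e-04  f'(a)=-8.532e-01  a ← 80.892894 − (+1.497e-04/-8.532e-01) = 80.893069
iter 4: u=1.047309  f(a)=+5.214e-10  f'(a)=-8.532e-01  a ← 80.893069 − (+5.214e-10/-8.532e-01) = 80.893069
iter 5: u=1.047309  f(a)=+2.842e-14  f'(a)=-8.532e-01  a ← 80.893069 − (+2.842e-14/-8.532e-01) = 80.893069
converged: |Δa| < 1e-12 after 5 iterations
sag = a·(cosh(S/(2a)) − 1) = 80.893069·(cosh(1.047309) − 1) = 48.570261
T_max/T_min = cosh(S/(2a)) = 1.600425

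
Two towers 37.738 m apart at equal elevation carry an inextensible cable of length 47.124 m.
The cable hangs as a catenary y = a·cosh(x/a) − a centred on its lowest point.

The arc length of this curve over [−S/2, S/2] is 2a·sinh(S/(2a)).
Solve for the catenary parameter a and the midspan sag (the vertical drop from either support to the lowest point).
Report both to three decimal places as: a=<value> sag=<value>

a=15.992 sag=12.484

seed: a₀ = √(S³/(24(L−S))) = √(37.738³/(24·9.386)) = 15.446227
iter 1: u=1.221593  f(a)=+7.257e-01  f'(a)=-1.407e+00  a ← 15.446227 − (+7.257e-01/-1.407e+00) = 15.962175
iter 2: u=1.182107  f(a)=+3.795e-02  f'(a)=-1.263e+00  a ← 15.962175 − (+3.795e-02/-1.263e+00) = 15.992222
iter 3: u=1.179886  f(a)=+1.164e-04  f'(a)=-1.255e+00  a ← 15.992222 − (+1.164e-04/-1.255e+00) = 15.992314
iter 4: u=1.179879  f(a)=+1.103e-09  f'(a)=-1.255e+00  a ← 15.992314 − (+1.103e-09/-1.255e+00) = 15.992314
iter 5: u=1.179879  f(a)=+0.000e+00  f'(a)=-1.255e+00  a ← 15.992314 − (+0.000e+00/-1.255e+00) = 15.992314
converged: |Δa| < 1e-12 after 5 iterations
sag = a·(cosh(S/(2a)) − 1) = 15.992314·(cosh(1.179879) − 1) = 12.484377
T_max/T_min = cosh(S/(2a)) = 1.780649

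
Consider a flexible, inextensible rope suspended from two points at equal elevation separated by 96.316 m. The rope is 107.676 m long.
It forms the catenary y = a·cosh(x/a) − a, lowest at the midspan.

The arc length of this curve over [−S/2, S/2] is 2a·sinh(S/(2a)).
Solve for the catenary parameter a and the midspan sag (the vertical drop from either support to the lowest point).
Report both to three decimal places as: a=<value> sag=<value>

seed: a₀ = √(S³/(24(L−S))) = √(96.316³/(24·11.360)) = 57.247018
iter 1: u=0.841232  f(a)=+4.088e-01  f'(a)=-4.257e-01  a ← 57.247018 − (+4.088e-01/-4.257e-01) = 58.207352
iter 2: u=0.827353  f(a)=+1.051e-02  f'(a)=-4.040e-01  a ← 58.207352 − (+1.051e-02/-4.040e-01) = 58.233374
iter 3: u=0.826983  f(a)=+7.361e-06  f'(a)=-4.035e-01  a ← 58.233374 − (+7.361e-06/-4.035e-01) = 58.233392
iter 4: u=0.826983  f(a)=+3.638e-12  f'(a)=-4.035e-01  a ← 58.233392 − (+3.638e-12/-4.035e-01) = 58.233392
converged: |Δa| < 1e-12 after 4 iterations
sag = a·(cosh(S/(2a)) − 1) = 58.233392·(cosh(0.826983) − 1) = 21.073973
T_max/T_min = cosh(S/(2a)) = 1.361888

a=58.233 sag=21.074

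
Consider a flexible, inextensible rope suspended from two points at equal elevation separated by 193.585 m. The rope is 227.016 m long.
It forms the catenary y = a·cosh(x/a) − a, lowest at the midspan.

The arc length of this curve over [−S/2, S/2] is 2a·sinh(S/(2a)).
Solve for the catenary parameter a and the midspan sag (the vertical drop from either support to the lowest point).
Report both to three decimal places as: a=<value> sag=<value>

a=97.459 sag=52.148

seed: a₀ = √(S³/(24(L−S))) = √(193.585³/(24·33.431)) = 95.088336
iter 1: u=1.017922  f(a)=+1.775e+00  f'(a)=-7.788e-01  a ← 95.088336 − (+1.775e+00/-7.788e-01) = 97.368041
iter 2: u=0.994089  f(a)=+6.585e-02  f'(a)=-7.220e-01  a ← 97.368041 − (+6.585e-02/-7.220e-01) = 97.459253
iter 3: u=0.993159  f(a)=+9.833e-05  f'(a)=-7.198e-01  a ← 97.459253 − (+9.833e-05/-7.198e-01) = 97.459390
iter 4: u=0.993157  f(a)=+2.200e-10  f'(a)=-7.198e-01  a ← 97.459390 − (+2.200e-10/-7.198e-01) = 97.459390
iter 5: u=0.993157  f(a)=-2.842e-14  f'(a)=-7.198e-01  a ← 97.459390 − (-2.842e-14/-7.198e-01) = 97.459390
converged: |Δa| < 1e-12 after 5 iterations
sag = a·(cosh(S/(2a)) − 1) = 97.459390·(cosh(0.993157) − 1) = 52.148092
T_max/T_min = cosh(S/(2a)) = 1.535075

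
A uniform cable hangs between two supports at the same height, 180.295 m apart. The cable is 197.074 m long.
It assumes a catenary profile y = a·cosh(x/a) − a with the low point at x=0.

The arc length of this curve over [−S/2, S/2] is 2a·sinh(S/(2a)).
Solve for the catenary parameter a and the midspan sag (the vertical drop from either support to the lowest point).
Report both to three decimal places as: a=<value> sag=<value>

a=122.288 sag=34.759

seed: a₀ = √(S³/(24(L−S))) = √(180.295³/(24·16.779)) = 120.638761
iter 1: u=0.747252  f(a)=+4.747e-01  f'(a)=-2.940e-01  a ← 120.638761 − (+4.747e-01/-2.940e-01) = 122.253419
iter 2: u=0.737382  f(a)=+9.699e-03  f'(a)=-2.821e-01  a ← 122.253419 − (+9.699e-03/-2.821e-01) = 122.287800
iter 3: u=0.737175  f(a)=+4.236e-06  f'(a)=-2.819e-01  a ← 122.287800 − (+4.236e-06/-2.819e-01) = 122.287815
iter 4: u=0.737175  f(a)=+8.242e-13  f'(a)=-2.819e-01  a ← 122.287815 − (+8.242e-13/-2.819e-01) = 122.287815
converged: |Δa| < 1e-12 after 4 iterations
sag = a·(cosh(S/(2a)) − 1) = 122.287815·(cosh(0.737175) − 1) = 34.759471
T_max/T_min = cosh(S/(2a)) = 1.284243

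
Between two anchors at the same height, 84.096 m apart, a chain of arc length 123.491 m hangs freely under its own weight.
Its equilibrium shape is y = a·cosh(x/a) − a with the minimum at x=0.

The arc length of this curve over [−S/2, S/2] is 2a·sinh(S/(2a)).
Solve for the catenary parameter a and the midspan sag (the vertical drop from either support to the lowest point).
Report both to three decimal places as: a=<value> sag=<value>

a=26.682 sag=40.582

seed: a₀ = √(S³/(24(L−S))) = √(84.096³/(24·39.395)) = 25.080537
iter 1: u=1.676519  f(a)=+5.922e+00  f'(a)=-4.118e+00  a ← 25.080537 − (+5.922e+00/-4.118e+00) = 26.518603
iter 2: u=1.585604  f(a)=+5.475e-01  f'(a)=-3.389e+00  a ← 26.518603 − (+5.475e-01/-3.389e+00) = 26.680173
iter 3: u=1.576002  f(a)=+5.733e-03  f'(a)=-3.318e+00  a ← 26.680173 − (+5.733e-03/-3.318e+00) = 26.681901
iter 4: u=1.575900  f(a)=+6.432e-07  f'(a)=-3.317e+00  a ← 26.681901 − (+6.432e-07/-3.317e+00) = 26.681901
iter 5: u=1.575900  f(a)=+1.421e-14  f'(a)=-3.317e+00  a ← 26.681901 − (+1.421e-14/-3.317e+00) = 26.681901
converged: |Δa| < 1e-12 after 5 iterations
sag = a·(cosh(S/(2a)) − 1) = 26.681901·(cosh(1.575900) − 1) = 40.581987
T_max/T_min = cosh(S/(2a)) = 2.520956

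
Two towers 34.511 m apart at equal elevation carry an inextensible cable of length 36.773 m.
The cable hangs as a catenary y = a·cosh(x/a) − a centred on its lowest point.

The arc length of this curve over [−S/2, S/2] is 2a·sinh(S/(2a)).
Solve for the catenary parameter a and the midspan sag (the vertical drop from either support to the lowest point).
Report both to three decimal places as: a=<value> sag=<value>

a=27.782 sag=5.533

seed: a₀ = √(S³/(24(L−S))) = √(34.511³/(24·2.262)) = 27.515943
iter 1: u=0.627109  f(a)=+4.490e-02  f'(a)=-1.710e-01  a ← 27.515943 − (+4.490e-02/-1.710e-01) = 27.778543
iter 2: u=0.621181  f(a)=+6.508e-04  f'(a)=-1.660e-01  a ← 27.778543 − (+6.508e-04/-1.660e-01) = 27.782463
iter 3: u=0.621093  f(a)=+1.412e-07  f'(a)=-1.660e-01  a ← 27.782463 − (+1.412e-07/-1.660e-01) = 27.782464
iter 4: u=0.621093  f(a)=+7.105e-15  f'(a)=-1.660e-01  a ← 27.782464 − (+7.105e-15/-1.660e-01) = 27.782464
converged: |Δa| < 1e-12 after 4 iterations
sag = a·(cosh(S/(2a)) − 1) = 27.782464·(cosh(0.621093) − 1) = 5.533128
T_max/T_min = cosh(S/(2a)) = 1.199159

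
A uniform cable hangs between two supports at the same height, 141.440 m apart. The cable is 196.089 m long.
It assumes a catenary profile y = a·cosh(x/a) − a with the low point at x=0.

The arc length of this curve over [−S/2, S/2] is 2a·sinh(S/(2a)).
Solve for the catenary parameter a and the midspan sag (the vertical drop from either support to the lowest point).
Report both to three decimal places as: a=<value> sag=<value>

seed: a₀ = √(S³/(24(L−S))) = √(141.440³/(24·54.649)) = 46.447425
iter 1: u=1.522582  f(a)=+6.696e+00  f'(a)=-2.946e+00  a ← 46.447425 − (+6.696e+00/-2.946e+00) = 48.720349
iter 2: u=1.451550  f(a)=+5.229e-01  f'(a)=-2.502e+00  a ← 48.720349 − (+5.229e-01/-2.502e+00) = 48.929314
iter 3: u=1.445350  f(a)=+3.785e-03  f'(a)=-2.466e+00  a ← 48.929314 − (+3.785e-03/-2.466e+00) = 48.930849
iter 4: u=1.445305  f(a)=+2.016e-07  f'(a)=-2.466e+00  a ← 48.930849 − (+2.016e-07/-2.466e+00) = 48.930849
iter 5: u=1.445305  f(a)=-5.684e-14  f'(a)=-2.466e+00  a ← 48.930849 − (-5.684e-14/-2.466e+00) = 48.930849
converged: |Δa| < 1e-12 after 5 iterations
sag = a·(cosh(S/(2a)) − 1) = 48.930849·(cosh(1.445305) − 1) = 60.645389
T_max/T_min = cosh(S/(2a)) = 2.239410

a=48.931 sag=60.645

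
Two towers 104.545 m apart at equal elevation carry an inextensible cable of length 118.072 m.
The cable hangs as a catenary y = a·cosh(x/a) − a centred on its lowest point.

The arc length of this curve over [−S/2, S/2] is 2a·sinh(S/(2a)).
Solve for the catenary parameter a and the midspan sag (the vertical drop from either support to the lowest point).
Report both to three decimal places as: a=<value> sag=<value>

a=60.445 sag=24.047

seed: a₀ = √(S³/(24(L−S))) = √(104.545³/(24·13.527)) = 59.326474
iter 1: u=0.881099  f(a)=+5.349e-01  f'(a)=-4.924e-01  a ← 59.326474 − (+5.349e-01/-4.924e-01) = 60.412718
iter 2: u=0.865257  f(a)=+1.504e-02  f'(a)=-4.651e-01  a ← 60.412718 − (+1.504e-02/-4.651e-01) = 60.445066
iter 3: u=0.864793  f(a)=+1.266e-05  f'(a)=-4.643e-01  a ← 60.445066 − (+1.266e-05/-4.643e-01) = 60.445093
iter 4: u=0.864793  f(a)=+8.981e-12  f'(a)=-4.643e-01  a ← 60.445093 − (+8.981e-12/-4.643e-01) = 60.445093
converged: |Δa| < 1e-12 after 4 iterations
sag = a·(cosh(S/(2a)) − 1) = 60.445093·(cosh(0.864793) − 1) = 24.046673
T_max/T_min = cosh(S/(2a)) = 1.397827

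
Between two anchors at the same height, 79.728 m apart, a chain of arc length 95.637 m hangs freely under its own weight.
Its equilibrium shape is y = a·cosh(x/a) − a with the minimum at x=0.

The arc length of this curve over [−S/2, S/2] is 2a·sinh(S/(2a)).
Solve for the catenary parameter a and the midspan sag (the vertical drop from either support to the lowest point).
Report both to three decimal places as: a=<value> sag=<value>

seed: a₀ = √(S³/(24(L−S))) = √(79.728³/(24·15.909)) = 36.432523
iter 1: u=1.094187  f(a)=+9.800e-01  f'(a)=-9.825e-01  a ← 36.432523 − (+9.800e-01/-9.825e-01) = 37.429958
iter 2: u=1.065029  f(a)=+4.168e-02  f'(a)=-9.005e-01  a ← 37.429958 − (+4.168e-02/-9.005e-01) = 37.476249
iter 3: u=1.063714  f(a)=+8.285e-05  f'(a)=-8.969e-01  a ← 37.476249 − (+8.285e-05/-8.969e-01) = 37.476342
iter 4: u=1.063711  f(a)=+3.287e-10  f'(a)=-8.969e-01  a ← 37.476342 − (+3.287e-10/-8.969e-01) = 37.476342
iter 5: u=1.063711  f(a)=-1.421e-14  f'(a)=-8.969e-01  a ← 37.476342 − (-1.421e-14/-8.969e-01) = 37.476342
converged: |Δa| < 1e-12 after 5 iterations
sag = a·(cosh(S/(2a)) − 1) = 37.476342·(cosh(1.063711) − 1) = 23.277960
T_max/T_min = cosh(S/(2a)) = 1.621137

a=37.476 sag=23.278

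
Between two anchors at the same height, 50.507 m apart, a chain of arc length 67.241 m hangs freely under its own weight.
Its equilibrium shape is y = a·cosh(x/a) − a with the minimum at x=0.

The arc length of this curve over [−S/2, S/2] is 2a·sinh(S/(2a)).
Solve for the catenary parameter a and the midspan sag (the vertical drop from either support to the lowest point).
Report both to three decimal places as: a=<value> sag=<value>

a=18.741 sag=19.750

seed: a₀ = √(S³/(24(L−S))) = √(50.507³/(24·16.734)) = 17.911083
iter 1: u=1.409937  f(a)=+1.744e+00  f'(a)=-2.267e+00  a ← 17.911083 − (+1.744e+00/-2.267e+00) = 18.680355
iter 2: u=1.351875  f(a)=+1.187e-01  f'(a)=-1.968e+00  a ← 18.680355 − (+1.187e-01/-1.968e+00) = 18.740639
iter 3: u=1.347526  f(a)=+6.379e-04  f'(a)=-1.947e+00  a ← 18.740639 − (+6.379e-04/-1.947e+00) = 18.740967
iter 4: u=1.347503  f(a)=+1.865e-08  f'(a)=-1.947e+00  a ← 18.740967 − (+1.865e-08/-1.947e+00) = 18.740967
iter 5: u=1.347503  f(a)=-1.421e-14  f'(a)=-1.947e+00  a ← 18.740967 − (-1.421e-14/-1.947e+00) = 18.740967
converged: |Δa| < 1e-12 after 5 iterations
sag = a·(cosh(S/(2a)) − 1) = 18.740967·(cosh(1.347503) − 1) = 19.750095
T_max/T_min = cosh(S/(2a)) = 2.053846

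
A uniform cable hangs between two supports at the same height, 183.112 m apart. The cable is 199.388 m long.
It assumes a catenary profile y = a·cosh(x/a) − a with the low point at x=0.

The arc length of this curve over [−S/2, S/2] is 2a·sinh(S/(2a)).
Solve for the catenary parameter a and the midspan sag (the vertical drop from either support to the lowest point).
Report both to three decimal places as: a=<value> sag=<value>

a=127.009 sag=34.454

seed: a₀ = √(S³/(24(L−S))) = √(183.112³/(24·16.276)) = 125.370613
iter 1: u=0.730283  f(a)=+4.396e-01  f'(a)=-2.738e-01  a ← 125.370613 − (+4.396e-01/-2.738e-01) = 126.976261
iter 2: u=0.721048  f(a)=+8.587e-03  f'(a)=-2.632e-01  a ← 126.976261 − (+8.587e-03/-2.632e-01) = 127.008892
iter 3: u=0.720863  f(a)=+3.422e-06  f'(a)=-2.629e-01  a ← 127.008892 − (+3.422e-06/-2.629e-01) = 127.008905
iter 4: u=0.720863  f(a)=+5.684e-13  f'(a)=-2.629e-01  a ← 127.008905 − (+5.684e-13/-2.629e-01) = 127.008905
converged: |Δa| < 1e-12 after 4 iterations
sag = a·(cosh(S/(2a)) − 1) = 127.008905·(cosh(0.720863) − 1) = 34.453647
T_max/T_min = cosh(S/(2a)) = 1.271270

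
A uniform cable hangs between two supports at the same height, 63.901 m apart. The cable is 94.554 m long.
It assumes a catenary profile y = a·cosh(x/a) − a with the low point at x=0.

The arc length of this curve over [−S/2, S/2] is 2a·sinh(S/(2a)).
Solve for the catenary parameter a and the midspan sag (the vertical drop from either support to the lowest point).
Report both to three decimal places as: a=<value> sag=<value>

a=20.062 sag=31.296

seed: a₀ = √(S³/(24(L−S))) = √(63.901³/(24·30.653)) = 18.832994
iter 1: u=1.696517  f(a)=+4.726e+00  f'(a)=-4.294e+00  a ← 18.832994 − (+4.726e+00/-4.294e+00) = 19.933641
iter 2: u=1.602843  f(a)=+4.460e-01  f'(a)=-3.518e+00  a ← 19.933641 − (+4.460e-01/-3.518e+00) = 20.060395
iter 3: u=1.592715  f(a)=+4.885e-03  f'(a)=-3.442e+00  a ← 20.060395 − (+4.885e-03/-3.442e+00) = 20.061814
iter 4: u=1.592603  f(a)=+6.004e-07  f'(a)=-3.441e+00  a ← 20.061814 − (+6.004e-07/-3.441e+00) = 20.061815
iter 5: u=1.592603  f(a)=+0.000e+00  f'(a)=-3.441e+00  a ← 20.061815 − (+0.000e+00/-3.441e+00) = 20.061815
converged: |Δa| < 1e-12 after 5 iterations
sag = a·(cosh(S/(2a)) − 1) = 20.061815·(cosh(1.592603) − 1) = 31.295669
T_max/T_min = cosh(S/(2a)) = 2.559962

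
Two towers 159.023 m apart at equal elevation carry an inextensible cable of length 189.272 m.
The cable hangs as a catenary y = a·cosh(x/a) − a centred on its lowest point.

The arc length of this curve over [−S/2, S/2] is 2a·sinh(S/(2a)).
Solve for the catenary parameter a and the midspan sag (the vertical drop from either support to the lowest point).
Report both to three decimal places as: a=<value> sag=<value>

seed: a₀ = √(S³/(24(L−S))) = √(159.023³/(24·30.249)) = 74.426703
iter 1: u=1.068320  f(a)=+1.774e+00  f'(a)=-9.095e-01  a ← 74.426703 − (+1.774e+00/-9.095e-01) = 76.377063
iter 2: u=1.041039  f(a)=+7.212e-02  f'(a)=-8.369e-01  a ← 76.377063 − (+7.212e-02/-8.369e-01) = 76.463235
iter 3: u=1.039866  f(a)=+1.304e-04  f'(a)=-8.339e-01  a ← 76.463235 − (+1.304e-04/-8.339e-01) = 76.463392
iter 4: u=1.039864  f(a)=+4.279e-10  f'(a)=-8.339e-01  a ← 76.463392 − (+4.279e-10/-8.339e-01) = 76.463392
iter 5: u=1.039864  f(a)=+0.000e+00  f'(a)=-8.339e-01  a ← 76.463392 − (+0.000e+00/-8.339e-01) = 76.463392
converged: |Δa| < 1e-12 after 5 iterations
sag = a·(cosh(S/(2a)) − 1) = 76.463392·(cosh(1.039864) − 1) = 45.202638
T_max/T_min = cosh(S/(2a)) = 1.591167

a=76.463 sag=45.203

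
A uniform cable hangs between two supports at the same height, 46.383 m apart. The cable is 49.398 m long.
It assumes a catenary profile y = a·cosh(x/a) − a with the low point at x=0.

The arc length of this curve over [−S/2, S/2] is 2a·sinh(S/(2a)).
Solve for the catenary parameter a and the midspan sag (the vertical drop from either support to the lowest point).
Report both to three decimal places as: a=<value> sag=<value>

a=37.492 sag=7.404

seed: a₀ = √(S³/(24(L−S))) = √(46.383³/(24·3.015)) = 37.135474
iter 1: u=0.624511  f(a)=+5.934e-02  f'(a)=-1.688e-01  a ← 37.135474 − (+5.934e-02/-1.688e-01) = 37.487035
iter 2: u=0.618654  f(a)=+8.533e-04  f'(a)=-1.640e-01  a ← 37.487035 − (+8.533e-04/-1.640e-01) = 37.492238
iter 3: u=0.618568  f(a)=+1.821e-07  f'(a)=-1.639e-01  a ← 37.492238 − (+1.821e-07/-1.639e-01) = 37.492239
iter 4: u=0.618568  f(a)=+7.105e-15  f'(a)=-1.639e-01  a ← 37.492239 − (+7.105e-15/-1.639e-01) = 37.492239
converged: |Δa| < 1e-12 after 4 iterations
sag = a·(cosh(S/(2a)) − 1) = 37.492239·(cosh(0.618568) − 1) = 7.404404
T_max/T_min = cosh(S/(2a)) = 1.197492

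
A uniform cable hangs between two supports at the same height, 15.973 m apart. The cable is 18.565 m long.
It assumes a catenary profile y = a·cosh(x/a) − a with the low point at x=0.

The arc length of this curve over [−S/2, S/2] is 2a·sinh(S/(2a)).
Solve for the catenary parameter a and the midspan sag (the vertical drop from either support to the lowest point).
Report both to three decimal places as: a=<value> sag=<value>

seed: a₀ = √(S³/(24(L−S))) = √(15.973³/(24·2.592)) = 8.093877
iter 1: u=0.986734  f(a)=+1.291e-01  f'(a)=-7.051e-01  a ← 8.093877 − (+1.291e-01/-7.051e-01) = 8.277054
iter 2: u=0.964896  f(a)=+4.514e-03  f'(a)=-6.565e-01  a ← 8.277054 − (+4.514e-03/-6.565e-01) = 8.283930
iter 3: u=0.964096  f(a)=+5.959e-06  f'(a)=-6.548e-01  a ← 8.283930 − (+5.959e-06/-6.548e-01) = 8.283939
iter 4: u=0.964094  f(a)=+1.041e-11  f'(a)=-6.548e-01  a ← 8.283939 − (+1.041e-11/-6.548e-01) = 8.283939
iter 5: u=0.964094  f(a)=+0.000e+00  f'(a)=-6.548e-01  a ← 8.283939 − (+0.000e+00/-6.548e-01) = 8.283939
converged: |Δa| < 1e-12 after 5 iterations
sag = a·(cosh(S/(2a)) − 1) = 8.283939·(cosh(0.964094) − 1) = 4.157462
T_max/T_min = cosh(S/(2a)) = 1.501870

a=8.284 sag=4.157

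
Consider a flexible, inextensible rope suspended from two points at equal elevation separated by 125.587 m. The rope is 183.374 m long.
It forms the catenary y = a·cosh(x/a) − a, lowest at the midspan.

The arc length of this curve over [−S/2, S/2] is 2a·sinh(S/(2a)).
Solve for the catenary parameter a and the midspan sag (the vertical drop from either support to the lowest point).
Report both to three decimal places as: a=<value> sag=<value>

a=40.165 sag=59.933

seed: a₀ = √(S³/(24(L−S))) = √(125.587³/(24·57.787)) = 37.791692
iter 1: u=1.661569  f(a)=+8.522e+00  f'(a)=-3.990e+00  a ← 37.791692 − (+8.522e+00/-3.990e+00) = 39.927440
iter 2: u=1.572690  f(a)=+7.758e-01  f'(a)=-3.294e+00  a ← 39.927440 − (+7.758e-01/-3.294e+00) = 40.162959
iter 3: u=1.563468  f(a)=+7.851e-03  f'(a)=-3.228e+00  a ← 40.162959 − (+7.851e-03/-3.228e+00) = 40.165392
iter 4: u=1.563373  f(a)=+8.221e-07  f'(a)=-3.227e+00  a ← 40.165392 − (+8.221e-07/-3.227e+00) = 40.165392
iter 5: u=1.563373  f(a)=+2.842e-14  f'(a)=-3.227e+00  a ← 40.165392 − (+2.842e-14/-3.227e+00) = 40.165392
converged: |Δa| < 1e-12 after 5 iterations
sag = a·(cosh(S/(2a)) − 1) = 40.165392·(cosh(1.563373) − 1) = 59.933383
T_max/T_min = cosh(S/(2a)) = 2.492165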